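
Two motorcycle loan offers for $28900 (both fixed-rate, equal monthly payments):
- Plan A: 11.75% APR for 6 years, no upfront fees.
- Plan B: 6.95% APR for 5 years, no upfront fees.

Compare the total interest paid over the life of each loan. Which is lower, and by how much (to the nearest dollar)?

Plan B by $6,116

Plan A: monthly rate = 11.75%/12 = 0.0097917; payment = 28,900 × 0.0097917 / (1 − (1+0.0097917)^−72) = $561.25.
Total interest on Plan A = 72 × $561.25 − $28,900 = $11,510.00.
Plan B: monthly rate = 6.95%/12 = 0.0057917; payment = 28,900 × 0.0057917 / (1 − (1+0.0057917)^−60) = $571.57.
Total interest on Plan B = 60 × $571.57 − $28,900 = $5,394.20.
Plan B is lower by $6,115.80.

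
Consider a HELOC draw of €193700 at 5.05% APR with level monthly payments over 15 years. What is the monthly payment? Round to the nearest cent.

At 5.05% the monthly rate is 0.0042083, so the payment is 193,700 × 0.0042083 / (1 − 1.0042083^−180) = €1,536.82.

€1,536.82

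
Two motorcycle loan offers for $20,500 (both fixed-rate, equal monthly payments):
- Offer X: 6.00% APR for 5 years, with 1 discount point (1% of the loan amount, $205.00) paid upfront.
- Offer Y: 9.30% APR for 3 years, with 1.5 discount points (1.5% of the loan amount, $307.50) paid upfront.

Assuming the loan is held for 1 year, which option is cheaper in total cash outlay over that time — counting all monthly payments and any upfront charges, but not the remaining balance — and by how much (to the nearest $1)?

Offer X: at 6.00% the monthly rate is 0.0050000, so the payment is 20,500 × 0.0050000 / (1 − 1.0050000^−60) = $396.32.
Offer Y: at 9.30% the monthly rate is 0.0077500, so the payment is 20,500 × 0.0077500 / (1 − 1.0077500^−36) = $654.76.
Over 12 months: Offer X costs 12 × $396.32 + $205.00 = $4,960.84; Offer Y costs 12 × $654.76 + $307.50 = $8,164.62.
Offer X is cheaper by $8,164.62 − $4,960.84 = $3,203.78.

Offer X by $3,204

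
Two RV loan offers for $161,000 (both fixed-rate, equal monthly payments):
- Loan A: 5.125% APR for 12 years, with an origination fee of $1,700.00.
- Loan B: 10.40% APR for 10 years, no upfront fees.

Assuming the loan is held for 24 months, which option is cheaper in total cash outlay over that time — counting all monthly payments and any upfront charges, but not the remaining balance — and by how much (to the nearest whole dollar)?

Loan A by $14,242

Loan A: monthly rate = 5.125%/12 = 0.0042708; payment = 161,000 × 0.0042708 / (1 − (1+0.0042708)^−144) = $1,499.19.
Loan B: monthly rate = 10.4%/12 = 0.0086667; payment = 161,000 × 0.0086667 / (1 − (1+0.0086667)^−120) = $2,163.45.
Over 24 months: Loan A costs 24 × $1,499.19 + $1,700.00 = $37,680.56; Loan B costs 24 × $2,163.45 = $51,922.80.
Loan A is cheaper by $51,922.80 − $37,680.56 = $14,242.24.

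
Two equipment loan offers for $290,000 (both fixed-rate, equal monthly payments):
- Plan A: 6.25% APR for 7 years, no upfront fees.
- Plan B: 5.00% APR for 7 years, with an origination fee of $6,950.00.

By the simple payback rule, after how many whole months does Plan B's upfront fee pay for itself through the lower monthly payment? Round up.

41 months

Plan A: monthly rate = 6.25%/12 = 0.0052083; payment = 290,000 × 0.0052083 / (1 − (1+0.0052083)^−84) = $4,271.32.
Plan B: monthly rate = 5%/12 = 0.0041667; payment = 290,000 × 0.0041667 / (1 − (1+0.0041667)^−84) = $4,098.83.
Monthly savings = $4,271.32 − $4,098.83 = $172.49.
Break-even = $6,950.00 / $172.49 = 40.29 → 41 months.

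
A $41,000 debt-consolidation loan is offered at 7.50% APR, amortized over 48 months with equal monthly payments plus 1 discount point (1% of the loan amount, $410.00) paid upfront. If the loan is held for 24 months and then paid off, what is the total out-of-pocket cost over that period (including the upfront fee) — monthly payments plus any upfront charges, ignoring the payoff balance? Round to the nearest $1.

At 7.50% the monthly rate is 0.0062500, so the payment is 41,000 × 0.0062500 / (1 − 1.0062500^−48) = $991.33.
Total outlay = 24 × $991.33 + $410.00 = $24,201.92.

$24,202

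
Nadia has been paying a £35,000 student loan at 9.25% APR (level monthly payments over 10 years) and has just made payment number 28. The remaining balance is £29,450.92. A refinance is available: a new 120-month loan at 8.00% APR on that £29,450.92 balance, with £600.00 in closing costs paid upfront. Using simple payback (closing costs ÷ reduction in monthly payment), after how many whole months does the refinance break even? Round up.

Current payment = 35,000 × 9.25%/12 / (1 − (1+0.0077083)^−120) = £448.11.
Refinanced payment = 29,450.92 × 0.0066667 / (1 − (1+0.0066667)^−120) = £357.32.
Monthly savings = £448.11 − £357.32 = £90.79.
Break-even = £600.00 / £90.79 = 6.61 → 7 months.

7 months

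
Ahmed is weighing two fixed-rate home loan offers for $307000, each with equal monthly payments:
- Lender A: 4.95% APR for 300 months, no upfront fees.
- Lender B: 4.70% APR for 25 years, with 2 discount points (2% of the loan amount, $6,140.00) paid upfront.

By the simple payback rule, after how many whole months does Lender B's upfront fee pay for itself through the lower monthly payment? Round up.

139 months

Lender A: at 4.95% the monthly rate is 0.0041250, so the payment is 307,000 × 0.0041250 / (1 − 1.0041250^−300) = $1,785.76.
Lender B: monthly rate = 4.7%/12 = 0.0039167; payment = 307,000 × 0.0039167 / (1 − (1+0.0039167)^−300) = $1,741.44.
Monthly savings = $1,785.76 − $1,741.44 = $44.32.
Break-even = $6,140.00 / $44.32 = 138.54 → 139 months.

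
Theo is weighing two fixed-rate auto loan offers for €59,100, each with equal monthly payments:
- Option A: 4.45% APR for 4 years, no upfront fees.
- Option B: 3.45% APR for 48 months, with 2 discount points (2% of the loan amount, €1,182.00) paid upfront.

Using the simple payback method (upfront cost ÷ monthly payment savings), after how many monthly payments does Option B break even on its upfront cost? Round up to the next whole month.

Option A: monthly rate = 4.45%/12 = 0.0037083; payment = 59,100 × 0.0037083 / (1 − (1+0.0037083)^−48) = €1,346.36.
Option B: at 3.45% the monthly rate is 0.0028750, so the payment is 59,100 × 0.0028750 / (1 − 1.0028750^−48) = €1,319.93.
Monthly savings = €1,346.36 − €1,319.93 = €26.43.
Break-even = €1,182.00 / €26.43 = 44.72 → 45 months.

45 months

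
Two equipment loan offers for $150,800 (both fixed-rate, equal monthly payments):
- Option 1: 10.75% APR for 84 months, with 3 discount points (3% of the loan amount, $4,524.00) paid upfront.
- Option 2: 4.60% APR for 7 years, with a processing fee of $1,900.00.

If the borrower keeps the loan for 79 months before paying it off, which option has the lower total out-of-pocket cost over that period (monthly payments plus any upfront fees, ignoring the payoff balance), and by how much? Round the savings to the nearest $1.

Option 2 by $38,894

Option 1: monthly rate = 10.75%/12 = 0.0089583; payment = 150,800 × 0.0089583 / (1 − (1+0.0089583)^−84) = $2,562.28.
Option 2: at 4.60% the monthly rate is 0.0038333, so the payment is 150,800 × 0.0038333 / (1 − 1.0038333^−84) = $2,103.17.
Over 79 months: Option 1 costs 79 × $2,562.28 + $4,524.00 = $206,944.12; Option 2 costs 79 × $2,103.17 + $1,900.00 = $168,050.43.
Option 2 is cheaper by $206,944.12 − $168,050.43 = $38,893.69.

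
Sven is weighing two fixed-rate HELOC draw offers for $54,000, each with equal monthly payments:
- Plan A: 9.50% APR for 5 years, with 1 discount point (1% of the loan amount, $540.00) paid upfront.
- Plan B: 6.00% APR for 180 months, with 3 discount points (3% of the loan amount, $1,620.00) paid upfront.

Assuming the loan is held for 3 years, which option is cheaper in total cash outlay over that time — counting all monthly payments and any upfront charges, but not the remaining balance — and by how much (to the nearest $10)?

Plan A: monthly rate = 9.5%/12 = 0.0079167; payment = 54,000 × 0.0079167 / (1 − (1+0.0079167)^−60) = $1,134.10.
Plan B: monthly rate = 6%/12 = 0.0050000; payment = 54,000 × 0.0050000 / (1 − (1+0.0050000)^−180) = $455.68.
Over 36 months: Plan A costs 36 × $1,134.10 + $540.00 = $41,367.60; Plan B costs 36 × $455.68 + $1,620.00 = $18,024.48.
Plan B is cheaper by $41,367.60 − $18,024.48 = $23,343.12.

Plan B by $23,340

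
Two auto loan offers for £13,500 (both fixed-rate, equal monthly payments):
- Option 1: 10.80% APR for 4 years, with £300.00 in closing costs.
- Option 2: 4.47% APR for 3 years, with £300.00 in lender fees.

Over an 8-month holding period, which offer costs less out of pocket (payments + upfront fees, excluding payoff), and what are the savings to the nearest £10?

Option 1 by £430

Option 1: monthly rate = 10.8%/12 = 0.0090000; payment = 13,500 × 0.0090000 / (1 − (1+0.0090000)^−48) = £347.60.
Option 2: monthly rate = 4.47%/12 = 0.0037250; payment = 13,500 × 0.0037250 / (1 − (1+0.0037250)^−36) = £401.40.
Over 8 months: Option 1 costs 8 × £347.60 + £300.00 = £3,080.80; Option 2 costs 8 × £401.40 + £300.00 = £3,511.20.
Option 1 is cheaper by £3,511.20 − £3,080.80 = £430.40.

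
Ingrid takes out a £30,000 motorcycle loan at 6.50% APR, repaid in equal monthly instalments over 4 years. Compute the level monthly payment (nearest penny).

£711.45

At 6.50% the monthly rate is 0.0054167, so the payment is 30,000 × 0.0054167 / (1 − 1.0054167^−48) = £711.45.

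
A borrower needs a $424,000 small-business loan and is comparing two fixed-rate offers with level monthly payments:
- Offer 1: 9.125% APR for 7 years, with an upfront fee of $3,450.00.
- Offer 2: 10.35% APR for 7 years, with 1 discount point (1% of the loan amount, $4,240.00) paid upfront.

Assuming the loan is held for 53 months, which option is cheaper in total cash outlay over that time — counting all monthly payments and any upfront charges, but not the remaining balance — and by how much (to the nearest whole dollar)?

Offer 1 by $14,947

Offer 1: at 9.125% the monthly rate is 0.0076042, so the payment is 424,000 × 0.0076042 / (1 − 1.0076042^−84) = $6,848.70.
Offer 2: monthly rate = 10.35%/12 = 0.0086250; payment = 424,000 × 0.0086250 / (1 − (1+0.0086250)^−84) = $7,115.82.
Over 53 months: Offer 1 costs 53 × $6,848.70 + $3,450.00 = $366,431.10; Offer 2 costs 53 × $7,115.82 + $4,240.00 = $381,378.46.
Offer 1 is cheaper by $381,378.46 − $366,431.10 = $14,947.36.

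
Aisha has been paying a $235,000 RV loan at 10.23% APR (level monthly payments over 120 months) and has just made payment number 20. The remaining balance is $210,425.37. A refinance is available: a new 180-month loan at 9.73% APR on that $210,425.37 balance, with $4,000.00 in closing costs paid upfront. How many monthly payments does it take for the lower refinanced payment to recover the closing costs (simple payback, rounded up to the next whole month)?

5 months

Current payment = 235,000 × 10.23%/12 / (1 − (1+0.0085250)^−120) = $3,135.55.
Refinanced payment = 210,425.37 × 0.0081083 / (1 − (1+0.0081083)^−180) = $2,226.61.
Monthly savings = $3,135.55 − $2,226.61 = $908.94.
Break-even = $4,000.00 / $908.94 = 4.40 → 5 months.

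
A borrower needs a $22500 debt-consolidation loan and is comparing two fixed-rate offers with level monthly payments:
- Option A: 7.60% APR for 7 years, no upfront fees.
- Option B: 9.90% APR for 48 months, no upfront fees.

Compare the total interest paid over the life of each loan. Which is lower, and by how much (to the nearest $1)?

Option A: monthly rate = 7.6%/12 = 0.0063333; payment = 22,500 × 0.0063333 / (1 − (1+0.0063333)^−84) = $346.22.
Total interest on Option A = 84 × $346.22 − $22,500 = $6,582.48.
Option B: monthly rate = 9.9%/12 = 0.0082500; payment = 22,500 × 0.0082500 / (1 − (1+0.0082500)^−48) = $569.58.
Total interest on Option B = 48 × $569.58 − $22,500 = $4,839.84.
Option B is lower by $1,742.64.

Option B by $1,743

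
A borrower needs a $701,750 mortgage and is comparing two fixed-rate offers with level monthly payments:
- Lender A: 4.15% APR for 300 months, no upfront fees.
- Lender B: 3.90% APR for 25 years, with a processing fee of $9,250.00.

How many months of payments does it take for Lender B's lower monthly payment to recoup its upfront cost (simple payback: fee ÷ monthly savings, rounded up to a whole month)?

Lender A: monthly rate = 4.15%/12 = 0.0034583; payment = 701,750 × 0.0034583 / (1 − (1+0.0034583)^−300) = $3,762.46.
Lender B: at 3.90% the monthly rate is 0.0032500, so the payment is 701,750 × 0.0032500 / (1 − 1.0032500^−300) = $3,665.46.
Monthly savings = $3,762.46 − $3,665.46 = $97.00.
Break-even = $9,250.00 / $97.00 = 95.36 → 96 months.

96 months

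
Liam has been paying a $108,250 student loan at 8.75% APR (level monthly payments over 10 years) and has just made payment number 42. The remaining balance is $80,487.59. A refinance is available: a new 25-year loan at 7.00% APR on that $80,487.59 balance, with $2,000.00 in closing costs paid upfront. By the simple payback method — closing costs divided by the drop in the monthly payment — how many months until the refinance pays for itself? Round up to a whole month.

Current payment = 108,250 × 8.75%/12 / (1 − (1+0.0072917)^−120) = $1,356.66.
Refinanced payment = 80,487.59 × 0.0058333 / (1 − (1+0.0058333)^−300) = $568.87.
Monthly savings = $1,356.66 − $568.87 = $787.79.
Break-even = $2,000.00 / $787.79 = 2.54 → 3 months.

3 months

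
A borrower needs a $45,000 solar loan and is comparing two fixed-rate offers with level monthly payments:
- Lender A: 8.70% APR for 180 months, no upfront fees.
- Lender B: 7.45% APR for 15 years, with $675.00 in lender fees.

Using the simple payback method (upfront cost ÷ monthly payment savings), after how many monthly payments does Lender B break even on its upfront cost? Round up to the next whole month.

21 months

Lender A: monthly rate = 8.7%/12 = 0.0072500; payment = 45,000 × 0.0072500 / (1 − (1+0.0072500)^−180) = $448.42.
Lender B: monthly rate = 7.45%/12 = 0.0062083; payment = 45,000 × 0.0062083 / (1 − (1+0.0062083)^−180) = $415.88.
Monthly savings = $448.42 − $415.88 = $32.54.
Break-even = $675.00 / $32.54 = 20.74 → 21 months.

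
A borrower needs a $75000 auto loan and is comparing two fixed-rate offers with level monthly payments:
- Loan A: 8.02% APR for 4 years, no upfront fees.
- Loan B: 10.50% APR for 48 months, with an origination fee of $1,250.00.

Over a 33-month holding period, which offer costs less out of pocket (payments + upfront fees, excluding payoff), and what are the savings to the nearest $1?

Loan A: at 8.02% the monthly rate is 0.0066833, so the payment is 75,000 × 0.0066833 / (1 − 1.0066833^−48) = $1,831.67.
Loan B: monthly rate = 10.5%/12 = 0.0087500; payment = 75,000 × 0.0087500 / (1 − (1+0.0087500)^−48) = $1,920.25.
Over 33 months: Loan A costs 33 × $1,831.67 = $60,445.11; Loan B costs 33 × $1,920.25 + $1,250.00 = $64,618.25.
Loan A is cheaper by $64,618.25 − $60,445.11 = $4,173.14.

Loan A by $4,173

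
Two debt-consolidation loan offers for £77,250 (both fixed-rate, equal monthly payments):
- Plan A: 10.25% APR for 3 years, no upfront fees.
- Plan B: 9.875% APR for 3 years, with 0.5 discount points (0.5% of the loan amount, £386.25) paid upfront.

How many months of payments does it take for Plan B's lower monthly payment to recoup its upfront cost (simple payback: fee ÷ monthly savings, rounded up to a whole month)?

29 months

Plan A: at 10.25% the monthly rate is 0.0085417, so the payment is 77,250 × 0.0085417 / (1 − 1.0085417^−36) = £2,501.72.
Plan B: monthly rate = 9.875%/12 = 0.0082292; payment = 77,250 × 0.0082292 / (1 − (1+0.0082292)^−36) = £2,488.11.
Monthly savings = £2,501.72 − £2,488.11 = £13.61.
Break-even = £386.25 / £13.61 = 28.38 → 29 months.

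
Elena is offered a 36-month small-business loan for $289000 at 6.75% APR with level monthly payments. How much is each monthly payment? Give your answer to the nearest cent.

$8,890.48

At 6.75% the monthly rate is 0.0056250, so the payment is 289,000 × 0.0056250 / (1 − 1.0056250^−36) = $8,890.48.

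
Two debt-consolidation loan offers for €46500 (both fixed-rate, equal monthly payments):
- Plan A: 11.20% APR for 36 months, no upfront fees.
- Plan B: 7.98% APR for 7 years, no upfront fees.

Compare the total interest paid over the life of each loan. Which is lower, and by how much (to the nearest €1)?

Plan A: monthly rate = 11.2%/12 = 0.0093333; payment = 46,500 × 0.0093333 / (1 − (1+0.0093333)^−36) = €1,526.76.
Total interest on Plan A = 36 × €1,526.76 − €46,500 = €8,463.36.
Plan B: monthly rate = 7.98%/12 = 0.0066500; payment = 46,500 × 0.0066500 / (1 − (1+0.0066500)^−84) = €724.30.
Total interest on Plan B = 84 × €724.30 − €46,500 = €14,341.20.
Plan A is lower by €5,877.84.

Plan A by €5,878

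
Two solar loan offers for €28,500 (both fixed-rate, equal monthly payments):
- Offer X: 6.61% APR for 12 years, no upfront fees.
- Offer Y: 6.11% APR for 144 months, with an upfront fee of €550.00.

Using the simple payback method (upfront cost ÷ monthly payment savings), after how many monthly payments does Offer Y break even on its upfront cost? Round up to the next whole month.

Offer X: at 6.61% the monthly rate is 0.0055083, so the payment is 28,500 × 0.0055083 / (1 − 1.0055083^−144) = €287.20.
Offer Y: monthly rate = 6.11%/12 = 0.0050917; payment = 28,500 × 0.0050917 / (1 − (1+0.0050917)^−144) = €279.74.
Monthly savings = €287.20 − €279.74 = €7.46.
Break-even = €550.00 / €7.46 = 73.73 → 74 months.

74 months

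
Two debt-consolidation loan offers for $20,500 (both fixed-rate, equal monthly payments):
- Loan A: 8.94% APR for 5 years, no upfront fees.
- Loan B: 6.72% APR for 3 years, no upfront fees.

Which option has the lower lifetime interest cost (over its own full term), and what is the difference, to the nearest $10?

Loan A: at 8.94% the monthly rate is 0.0074500, so the payment is 20,500 × 0.0074500 / (1 − 1.0074500^−60) = $424.95.
Total interest on Loan A = 60 × $424.95 − $20,500 = $4,997.00.
Loan B: monthly rate = 6.72%/12 = 0.0056000; payment = 20,500 × 0.0056000 / (1 − (1+0.0056000)^−36) = $630.36.
Total interest on Loan B = 36 × $630.36 − $20,500 = $2,192.96.
Loan B is lower by $2,804.04.

Loan B by $2,800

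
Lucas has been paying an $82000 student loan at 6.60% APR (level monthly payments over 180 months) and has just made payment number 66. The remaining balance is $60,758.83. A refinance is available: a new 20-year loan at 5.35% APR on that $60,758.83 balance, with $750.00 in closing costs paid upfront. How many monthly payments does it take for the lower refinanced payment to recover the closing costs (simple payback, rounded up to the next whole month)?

3 months

Current payment = 82,000 × 6.6%/12 / (1 − (1+0.0055000)^−180) = $718.82.
Refinanced payment = 60,758.83 × 0.0044583 / (1 − (1+0.0044583)^−240) = $412.82.
Monthly savings = $718.82 − $412.82 = $306.00.
Break-even = $750.00 / $306.00 = 2.45 → 3 months.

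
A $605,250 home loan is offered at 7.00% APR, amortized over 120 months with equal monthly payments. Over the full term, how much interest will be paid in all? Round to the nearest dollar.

At 7.00% the monthly rate is 0.0058333, so the payment is 605,250 × 0.0058333 / (1 − 1.0058333^−120) = $7,027.47.
Total paid = 120 × $7,027.47 = $843,296.40; interest = $843,296.40 − $605,250 = $238,046.40.

$238,046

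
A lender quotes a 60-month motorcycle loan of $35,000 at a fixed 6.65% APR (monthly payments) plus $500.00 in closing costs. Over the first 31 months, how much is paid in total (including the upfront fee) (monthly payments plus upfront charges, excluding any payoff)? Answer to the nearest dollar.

$21,806

At 6.65% the monthly rate is 0.0055417, so the payment is 35,000 × 0.0055417 / (1 − 1.0055417^−60) = $687.28.
Total outlay = 31 × $687.28 + $500.00 = $21,805.68.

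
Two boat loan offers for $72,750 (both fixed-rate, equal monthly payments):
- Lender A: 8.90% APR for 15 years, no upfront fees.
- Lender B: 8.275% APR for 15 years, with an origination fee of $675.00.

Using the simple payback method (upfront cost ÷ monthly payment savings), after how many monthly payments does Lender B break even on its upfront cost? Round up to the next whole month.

26 months

Lender A: monthly rate = 8.9%/12 = 0.0074167; payment = 72,750 × 0.0074167 / (1 − (1+0.0074167)^−180) = $733.56.
Lender B: at 8.275% the monthly rate is 0.0068958, so the payment is 72,750 × 0.0068958 / (1 − 1.0068958^−180) = $706.84.
Monthly savings = $733.56 − $706.84 = $26.72.
Break-even = $675.00 / $26.72 = 25.26 → 26 months.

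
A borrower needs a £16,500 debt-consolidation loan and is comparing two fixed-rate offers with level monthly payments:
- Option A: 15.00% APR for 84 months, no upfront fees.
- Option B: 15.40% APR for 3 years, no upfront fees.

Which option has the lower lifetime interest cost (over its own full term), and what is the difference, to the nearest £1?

Option A: monthly rate = 15%/12 = 0.0125000; payment = 16,500 × 0.0125000 / (1 − (1+0.0125000)^−84) = £318.40.
Total interest on Option A = 84 × £318.40 − £16,500 = £10,245.60.
Option B: at 15.40% the monthly rate is 0.0128333, so the payment is 16,500 × 0.0128333 / (1 − 1.0128333^−36) = £575.22.
Total interest on Option B = 36 × £575.22 − £16,500 = £4,207.92.
Option B is lower by £6,037.68.

Option B by £6,038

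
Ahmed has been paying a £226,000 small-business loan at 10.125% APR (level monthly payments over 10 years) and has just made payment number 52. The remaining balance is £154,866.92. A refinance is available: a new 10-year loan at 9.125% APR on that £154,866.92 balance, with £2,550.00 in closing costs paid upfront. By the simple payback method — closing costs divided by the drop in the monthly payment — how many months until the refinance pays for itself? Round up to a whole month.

3 months

Current payment = 226,000 × 10.125%/12 / (1 − (1+0.0084375)^−120) = £3,002.27.
Refinanced payment = 154,866.92 × 0.0076042 / (1 − (1+0.0076042)^−120) = £1,972.28.
Monthly savings = £3,002.27 − £1,972.28 = £1,029.99.
Break-even = £2,550.00 / £1,029.99 = 2.48 → 3 months.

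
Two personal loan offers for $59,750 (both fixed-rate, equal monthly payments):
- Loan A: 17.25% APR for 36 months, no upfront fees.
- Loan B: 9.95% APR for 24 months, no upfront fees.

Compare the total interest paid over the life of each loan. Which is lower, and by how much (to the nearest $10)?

Loan B by $10,820

Loan A: monthly rate = 17.25%/12 = 0.0143750; payment = 59,750 × 0.0143750 / (1 − (1+0.0143750)^−36) = $2,137.69.
Total interest on Loan A = 36 × $2,137.69 − $59,750 = $17,206.84.
Loan B: at 9.95% the monthly rate is 0.0082917, so the payment is 59,750 × 0.0082917 / (1 − 1.0082917^−24) = $2,755.78.
Total interest on Loan B = 24 × $2,755.78 − $59,750 = $6,388.72.
Loan B is lower by $10,818.12.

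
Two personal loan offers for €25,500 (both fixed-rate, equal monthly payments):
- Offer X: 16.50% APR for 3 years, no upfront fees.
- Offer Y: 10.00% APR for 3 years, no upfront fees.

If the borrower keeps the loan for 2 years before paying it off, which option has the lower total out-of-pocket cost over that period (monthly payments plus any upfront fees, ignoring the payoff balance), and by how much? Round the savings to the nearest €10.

Offer Y by €1,920

Offer X: at 16.50% the monthly rate is 0.0137500, so the payment is 25,500 × 0.0137500 / (1 − 1.0137500^−36) = €902.81.
Offer Y: at 10.00% the monthly rate is 0.0083333, so the payment is 25,500 × 0.0083333 / (1 − 1.0083333^−36) = €822.81.
Over 24 months: Offer X costs 24 × €902.81 = €21,667.44; Offer Y costs 24 × €822.81 = €19,747.44.
Offer Y is cheaper by €21,667.44 − €19,747.44 = €1,920.00.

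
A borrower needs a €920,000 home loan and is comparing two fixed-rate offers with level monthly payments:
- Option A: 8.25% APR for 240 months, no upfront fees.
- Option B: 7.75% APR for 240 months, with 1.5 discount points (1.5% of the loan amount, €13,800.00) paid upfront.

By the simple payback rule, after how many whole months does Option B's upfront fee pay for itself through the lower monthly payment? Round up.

49 months

Option A: monthly rate = 8.25%/12 = 0.0068750; payment = 920,000 × 0.0068750 / (1 − (1+0.0068750)^−240) = €7,839.00.
Option B: at 7.75% the monthly rate is 0.0064583, so the payment is 920,000 × 0.0064583 / (1 − 1.0064583^−240) = €7,552.73.
Monthly savings = €7,839.00 − €7,552.73 = €286.27.
Break-even = €13,800.00 / €286.27 = 48.21 → 49 months.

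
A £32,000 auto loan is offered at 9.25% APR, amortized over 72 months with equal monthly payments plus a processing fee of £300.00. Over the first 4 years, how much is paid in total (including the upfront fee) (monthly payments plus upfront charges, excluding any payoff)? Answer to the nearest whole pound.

£28,178

Monthly rate = 9.25%/12 = 0.0077083; payment = 32,000 × 0.0077083 / (1 − (1+0.0077083)^−72) = £580.80.
Total outlay = 48 × £580.80 + £300.00 = £28,178.40.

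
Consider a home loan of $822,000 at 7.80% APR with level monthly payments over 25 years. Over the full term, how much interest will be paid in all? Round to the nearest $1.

$1,048,743

At 7.80% the monthly rate is 0.0065000, so the payment is 822,000 × 0.0065000 / (1 − 1.0065000^−300) = $6,235.81.
Total paid = 300 × $6,235.81 = $1,870,743.00; interest = $1,870,743.00 − $822,000 = $1,048,743.00.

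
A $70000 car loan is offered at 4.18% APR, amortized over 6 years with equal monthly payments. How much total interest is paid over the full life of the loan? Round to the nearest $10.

$9,270

Monthly rate = 4.18%/12 = 0.0034833; payment = 70,000 × 0.0034833 / (1 − (1+0.0034833)^−72) = $1,100.91.
Total paid = 72 × $1,100.91 = $79,265.52; interest = $79,265.52 − $70,000 = $9,265.52.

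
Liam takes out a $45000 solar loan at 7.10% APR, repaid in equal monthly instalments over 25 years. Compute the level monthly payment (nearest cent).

$320.93

Monthly rate = 7.1%/12 = 0.0059167; payment = 45,000 × 0.0059167 / (1 − (1+0.0059167)^−300) = $320.93.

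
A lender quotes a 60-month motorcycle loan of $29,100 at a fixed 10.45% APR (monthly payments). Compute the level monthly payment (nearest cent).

At 10.45% the monthly rate is 0.0087083, so the payment is 29,100 × 0.0087083 / (1 − 1.0087083^−60) = $624.75.

$624.75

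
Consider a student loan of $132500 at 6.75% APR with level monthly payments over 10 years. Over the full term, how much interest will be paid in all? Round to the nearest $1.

At 6.75% the monthly rate is 0.0056250, so the payment is 132,500 × 0.0056250 / (1 − 1.0056250^−120) = $1,521.42.
Total paid = 120 × $1,521.42 = $182,570.40; interest = $182,570.40 − $132,500 = $50,070.40.

$50,070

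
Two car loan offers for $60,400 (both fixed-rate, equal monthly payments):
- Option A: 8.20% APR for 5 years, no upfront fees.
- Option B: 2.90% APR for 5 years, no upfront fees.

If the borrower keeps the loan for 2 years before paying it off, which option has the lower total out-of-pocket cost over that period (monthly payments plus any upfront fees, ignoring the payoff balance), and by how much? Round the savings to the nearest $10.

Option B by $3,550

Option A: at 8.20% the monthly rate is 0.0068333, so the payment is 60,400 × 0.0068333 / (1 − 1.0068333^−60) = $1,230.48.
Option B: monthly rate = 2.9%/12 = 0.0024167; payment = 60,400 × 0.0024167 / (1 − (1+0.0024167)^−60) = $1,082.63.
Over 24 months: Option A costs 24 × $1,230.48 = $29,531.52; Option B costs 24 × $1,082.63 = $25,983.12.
Option B is cheaper by $29,531.52 − $25,983.12 = $3,548.40.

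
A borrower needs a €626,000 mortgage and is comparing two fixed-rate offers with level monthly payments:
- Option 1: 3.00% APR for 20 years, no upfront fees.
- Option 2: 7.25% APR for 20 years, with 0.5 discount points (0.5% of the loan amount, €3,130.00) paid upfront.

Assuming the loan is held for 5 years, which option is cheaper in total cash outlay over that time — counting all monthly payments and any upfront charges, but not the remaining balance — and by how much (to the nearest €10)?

Option 1: monthly rate = 3%/12 = 0.0025000; payment = 626,000 × 0.0025000 / (1 − (1+0.0025000)^−240) = €3,471.78.
Option 2: at 7.25% the monthly rate is 0.0060417, so the payment is 626,000 × 0.0060417 / (1 − 1.0060417^−240) = €4,947.75.
Over 60 months: Option 1 costs 60 × €3,471.78 = €208,306.80; Option 2 costs 60 × €4,947.75 + €3,130.00 = €299,995.00.
Option 1 is cheaper by €299,995.00 − €208,306.80 = €91,688.20.

Option 1 by €91,690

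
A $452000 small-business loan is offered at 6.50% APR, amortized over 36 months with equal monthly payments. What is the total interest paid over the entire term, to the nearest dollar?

$46,721

Monthly rate = 6.5%/12 = 0.0054167; payment = 452,000 × 0.0054167 / (1 − (1+0.0054167)^−36) = $13,853.35.
Total paid = 36 × $13,853.35 = $498,720.60; interest = $498,720.60 − $452,000 = $46,720.60.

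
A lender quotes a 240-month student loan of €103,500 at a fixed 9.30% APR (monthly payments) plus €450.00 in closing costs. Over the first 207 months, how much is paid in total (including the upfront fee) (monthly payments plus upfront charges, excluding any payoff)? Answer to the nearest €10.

Monthly rate = 9.3%/12 = 0.0077500; payment = 103,500 × 0.0077500 / (1 − (1+0.0077500)^−240) = €951.28.
Total outlay = 207 × €951.28 + €450.00 = €197,364.96.

€197,360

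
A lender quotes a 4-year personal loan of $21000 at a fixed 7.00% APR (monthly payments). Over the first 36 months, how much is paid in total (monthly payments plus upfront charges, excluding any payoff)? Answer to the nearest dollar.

$18,103

At 7.00% the monthly rate is 0.0058333, so the payment is 21,000 × 0.0058333 / (1 − 1.0058333^−48) = $502.87.
Total outlay = 36 × $502.87 = $18,103.32.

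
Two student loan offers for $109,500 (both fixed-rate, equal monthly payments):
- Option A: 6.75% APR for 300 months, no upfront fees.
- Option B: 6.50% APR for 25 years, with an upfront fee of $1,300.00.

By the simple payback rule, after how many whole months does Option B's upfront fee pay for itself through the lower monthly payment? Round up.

76 months

Option A: monthly rate = 6.75%/12 = 0.0056250; payment = 109,500 × 0.0056250 / (1 − (1+0.0056250)^−300) = $756.55.
Option B: monthly rate = 6.5%/12 = 0.0054167; payment = 109,500 × 0.0054167 / (1 − (1+0.0054167)^−300) = $739.35.
Monthly savings = $756.55 − $739.35 = $17.20.
Break-even = $1,300.00 / $17.20 = 75.58 → 76 months.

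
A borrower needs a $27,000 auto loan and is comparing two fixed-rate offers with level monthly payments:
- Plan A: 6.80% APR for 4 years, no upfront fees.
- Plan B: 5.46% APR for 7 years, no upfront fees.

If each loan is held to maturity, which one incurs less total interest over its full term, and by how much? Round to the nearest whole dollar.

Plan A by $1,634

Plan A: at 6.80% the monthly rate is 0.0056667, so the payment is 27,000 × 0.0056667 / (1 − 1.0056667^−48) = $644.05.
Total interest on Plan A = 48 × $644.05 − $27,000 = $3,914.40.
Plan B: at 5.46% the monthly rate is 0.0045500, so the payment is 27,000 × 0.0045500 / (1 − 1.0045500^−84) = $387.48.
Total interest on Plan B = 84 × $387.48 − $27,000 = $5,548.32.
Plan A is lower by $1,633.92.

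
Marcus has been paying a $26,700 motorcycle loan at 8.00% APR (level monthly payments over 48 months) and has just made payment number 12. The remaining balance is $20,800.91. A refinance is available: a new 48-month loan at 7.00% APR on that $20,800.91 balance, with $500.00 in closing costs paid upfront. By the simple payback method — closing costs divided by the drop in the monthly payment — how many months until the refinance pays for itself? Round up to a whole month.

Current payment = 26,700 × 8%/12 / (1 − (1+0.0066667)^−48) = $651.83.
Refinanced payment = 20,800.91 × 0.0058333 / (1 − (1+0.0058333)^−48) = $498.10.
Monthly savings = $651.83 − $498.10 = $153.73.
Break-even = $500.00 / $153.73 = 3.25 → 4 months.

4 months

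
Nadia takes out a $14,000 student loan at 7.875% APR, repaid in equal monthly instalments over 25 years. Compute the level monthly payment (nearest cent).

Monthly rate = 7.875%/12 = 0.0065625; payment = 14,000 × 0.0065625 / (1 − (1+0.0065625)^−300) = $106.90.

$106.90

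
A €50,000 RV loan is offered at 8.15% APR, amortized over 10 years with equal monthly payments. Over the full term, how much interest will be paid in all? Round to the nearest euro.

€23,273

Monthly rate = 8.15%/12 = 0.0067917; payment = 50,000 × 0.0067917 / (1 − (1+0.0067917)^−120) = €610.61.
Total paid = 120 × €610.61 = €73,273.20; interest = €73,273.20 − €50,000 = €23,273.20.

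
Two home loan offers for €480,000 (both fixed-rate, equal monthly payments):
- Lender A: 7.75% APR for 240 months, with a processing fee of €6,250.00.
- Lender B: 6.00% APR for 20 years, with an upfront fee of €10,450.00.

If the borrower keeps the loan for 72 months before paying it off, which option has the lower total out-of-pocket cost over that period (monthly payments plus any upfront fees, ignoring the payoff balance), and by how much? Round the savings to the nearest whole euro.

Lender B by €31,921

Lender A: monthly rate = 7.75%/12 = 0.0064583; payment = 480,000 × 0.0064583 / (1 − (1+0.0064583)^−240) = €3,940.55.
Lender B: monthly rate = 6%/12 = 0.0050000; payment = 480,000 × 0.0050000 / (1 − (1+0.0050000)^−240) = €3,438.87.
Over 72 months: Lender A costs 72 × €3,940.55 + €6,250.00 = €289,969.60; Lender B costs 72 × €3,438.87 + €10,450.00 = €258,048.64.
Lender B is cheaper by €289,969.60 − €258,048.64 = €31,920.96.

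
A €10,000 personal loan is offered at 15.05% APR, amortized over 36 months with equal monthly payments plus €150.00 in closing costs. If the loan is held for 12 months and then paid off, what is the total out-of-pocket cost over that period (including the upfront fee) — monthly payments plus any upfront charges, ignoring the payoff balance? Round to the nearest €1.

Monthly rate = 15.05%/12 = 0.0125417; payment = 10,000 × 0.0125417 / (1 − (1+0.0125417)^−36) = €346.90.
Total outlay = 12 × €346.90 + €150.00 = €4,312.80.

€4,313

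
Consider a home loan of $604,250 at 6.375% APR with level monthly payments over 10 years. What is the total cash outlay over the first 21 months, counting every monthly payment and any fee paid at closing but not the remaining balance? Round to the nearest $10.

Monthly rate = 6.375%/12 = 0.0053125; payment = 604,250 × 0.0053125 / (1 − (1+0.0053125)^−120) = $6,822.77.
Total outlay = 21 × $6,822.77 = $143,278.17.

$143,280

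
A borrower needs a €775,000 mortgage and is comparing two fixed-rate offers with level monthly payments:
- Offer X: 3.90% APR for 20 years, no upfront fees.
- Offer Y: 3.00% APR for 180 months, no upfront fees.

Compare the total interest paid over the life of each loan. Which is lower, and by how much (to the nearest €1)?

Offer Y by €153,985

Offer X: monthly rate = 3.9%/12 = 0.0032500; payment = 775,000 × 0.0032500 / (1 − (1+0.0032500)^−240) = €4,655.61.
Total interest on Offer X = 240 × €4,655.61 − €775,000 = €342,346.40.
Offer Y: monthly rate = 3%/12 = 0.0025000; payment = 775,000 × 0.0025000 / (1 − (1+0.0025000)^−180) = €5,352.01.
Total interest on Offer Y = 180 × €5,352.01 − €775,000 = €188,361.80.
Offer Y is lower by €153,984.60.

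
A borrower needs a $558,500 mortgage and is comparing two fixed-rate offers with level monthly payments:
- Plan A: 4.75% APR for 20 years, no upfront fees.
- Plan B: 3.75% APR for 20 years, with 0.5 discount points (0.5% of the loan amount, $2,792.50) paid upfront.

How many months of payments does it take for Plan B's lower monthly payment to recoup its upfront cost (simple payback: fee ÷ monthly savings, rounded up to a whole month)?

Plan A: at 4.75% the monthly rate is 0.0039583, so the payment is 558,500 × 0.0039583 / (1 − 1.0039583^−240) = $3,609.16.
Plan B: monthly rate = 3.75%/12 = 0.0031250; payment = 558,500 × 0.0031250 / (1 − (1+0.0031250)^−240) = $3,311.28.
Monthly savings = $3,609.16 − $3,311.28 = $297.88.
Break-even = $2,792.50 / $297.88 = 9.37 → 10 months.

10 months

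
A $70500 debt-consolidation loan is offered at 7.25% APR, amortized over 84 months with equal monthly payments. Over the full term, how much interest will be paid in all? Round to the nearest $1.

Monthly rate = 7.25%/12 = 0.0060417; payment = 70,500 × 0.0060417 / (1 − (1+0.0060417)^−84) = $1,072.67.
Total paid = 84 × $1,072.67 = $90,104.28; interest = $90,104.28 − $70,500 = $19,604.28.

$19,604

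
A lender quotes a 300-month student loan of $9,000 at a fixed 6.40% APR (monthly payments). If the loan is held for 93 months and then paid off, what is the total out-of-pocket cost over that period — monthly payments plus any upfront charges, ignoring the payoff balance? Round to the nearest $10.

At 6.40% the monthly rate is 0.0053333, so the payment is 9,000 × 0.0053333 / (1 − 1.0053333^−300) = $60.21.
Total outlay = 93 × $60.21 = $5,599.53.

$5,600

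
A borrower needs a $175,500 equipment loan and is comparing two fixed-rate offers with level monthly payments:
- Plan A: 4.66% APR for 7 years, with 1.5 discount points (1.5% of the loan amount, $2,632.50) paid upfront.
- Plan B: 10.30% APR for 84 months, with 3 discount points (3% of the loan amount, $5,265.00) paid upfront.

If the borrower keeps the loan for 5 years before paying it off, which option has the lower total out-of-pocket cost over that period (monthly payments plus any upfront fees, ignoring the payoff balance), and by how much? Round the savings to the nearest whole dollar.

Plan A: monthly rate = 4.66%/12 = 0.0038833; payment = 175,500 × 0.0038833 / (1 − (1+0.0038833)^−84) = $2,452.56.
Plan B: at 10.30% the monthly rate is 0.0085833, so the payment is 175,500 × 0.0085833 / (1 − 1.0085833^−84) = $2,940.78.
Over 60 months: Plan A costs 60 × $2,452.56 + $2,632.50 = $149,786.10; Plan B costs 60 × $2,940.78 + $5,265.00 = $181,711.80.
Plan A is cheaper by $181,711.80 − $149,786.10 = $31,925.70.

Plan A by $31,926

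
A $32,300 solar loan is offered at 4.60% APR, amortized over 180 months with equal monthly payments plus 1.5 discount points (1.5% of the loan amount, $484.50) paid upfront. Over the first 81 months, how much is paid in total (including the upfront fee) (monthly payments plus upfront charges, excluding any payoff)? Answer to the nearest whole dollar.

$20,633

At 4.60% the monthly rate is 0.0038333, so the payment is 32,300 × 0.0038333 / (1 − 1.0038333^−180) = $248.75.
Total outlay = 81 × $248.75 + $484.50 = $20,633.25.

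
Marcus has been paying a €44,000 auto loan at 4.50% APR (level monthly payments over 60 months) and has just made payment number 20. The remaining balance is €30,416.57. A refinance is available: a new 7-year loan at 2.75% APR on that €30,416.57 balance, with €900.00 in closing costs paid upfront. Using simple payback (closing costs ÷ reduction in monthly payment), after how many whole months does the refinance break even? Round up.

Current payment = 44,000 × 4.5%/12 / (1 − (1+0.0037500)^−60) = €820.29.
Refinanced payment = 30,416.57 × 0.0022917 / (1 − (1+0.0022917)^−84) = €398.49.
Monthly savings = €820.29 − €398.49 = €421.80.
Break-even = €900.00 / €421.80 = 2.13 → 3 months.

3 months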